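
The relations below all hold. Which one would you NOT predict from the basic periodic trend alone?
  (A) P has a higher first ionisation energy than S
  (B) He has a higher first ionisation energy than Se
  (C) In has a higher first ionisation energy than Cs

(A)

The general trend: first ionisation energy increases across a period and decreases down a group.
(A) P (period 3, group 15) vs S (period 3, group 16): the stated order contradicts the simple trend.
(B) He (period 1, group 18) vs Se (period 4, group 16): the stated order agrees with the simple trend.
(C) In (period 5, group 13) vs Cs (period 6, group 1): the stated order agrees with the simple trend.
The exception is (A): S (3p⁴) ionizes more easily than half-filled P (3p³) because the paired 3p electron in S is pushed out by e⁻–e⁻ repulsion.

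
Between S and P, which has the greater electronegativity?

S

P is in period 3, group 15; S is in period 3, group 16.
EN rises left→right (higher Z_eff, smaller atoms) and falls top→bottom (larger, more shielded atoms).
All lie in period 3, so electronegativity increases left to right.
So S has the greater electronegativity (S > P).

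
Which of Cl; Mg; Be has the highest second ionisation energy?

Cl

After 1 electron has been removed, what remains? Cl⁺ still has 6 valence electrons; Mg⁺ still has 1 valence electron; Be⁺ still has 1 valence electron.
All are still removing valence electrons, so compare the +1 ions as you would atoms: IE_2 generally rises across a period (higher Z_eff) and falls down a group (larger shell), subject to the usual subshell exceptions.
Valence configurations: Cl⁺ [Ne]3s²3p⁴, Mg⁺ [Ne]3s¹, Be⁺ [He]2s¹.
The numbers (kJ/mol): Cl 2298, Mg 1451, Be 1757.
Putting it together, IE_2: Mg < Be < Cl.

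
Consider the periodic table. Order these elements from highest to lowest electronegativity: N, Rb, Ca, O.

N is in period 2, group 15; O is in period 2, group 16; Ca is in period 4, group 2; Rb is in period 5, group 1.
Smaller atoms with higher effective nuclear charge are more electronegative.
Here both period and group differ, so the two effects have to be weighed against each other.
Ca > Rb: both effects reinforce here, so Ca is clearly the higher of the two.
N > Ca: both effects reinforce here, so N is clearly the higher of the two.
O > N: O lies to the right of N in period 2, so the across-period effect alone puts O higher.
Tabulated electronegativity (Pauling): N 3.04, O 3.44, Ca 1.00, Rb 0.82.
So from highest to lowest: O > N > Ca > Rb.

O > N > Ca > Rb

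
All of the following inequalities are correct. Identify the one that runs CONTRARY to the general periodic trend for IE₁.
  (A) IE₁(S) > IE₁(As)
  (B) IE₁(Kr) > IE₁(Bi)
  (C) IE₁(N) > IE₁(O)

The general trend: IE₁ increases across a period and decreases down a group.
(A) S (period 3, group 16) vs As (period 4, group 15): the stated order agrees with the simple trend.
(B) Kr (period 4, group 18) vs Bi (period 6, group 15): the stated order agrees with the simple trend.
(C) N (period 2, group 15) vs O (period 2, group 16): the stated order contradicts the simple trend.
The exception is (C): pairing an electron in O's 2p⁴ costs repulsion energy, so O ionizes more easily than half-filled N (2p³).

(C)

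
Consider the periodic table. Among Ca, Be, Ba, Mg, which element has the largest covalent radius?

Be is in period 2, group 2; Mg is in period 3, group 2; Ca is in period 4, group 2; Ba is in period 6, group 2.
Radius decreases left→right (rising Z_eff, same n) and increases top→bottom (higher n).
All are in group 2, so atomic radius increases down the group.
The largest covalent radius among these belongs to Ba.

Ba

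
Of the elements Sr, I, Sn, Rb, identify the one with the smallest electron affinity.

Sr

Rb is in period 5, group 1; Sr is in period 5, group 2; Sn is in period 5, group 14; I is in period 5, group 17.
EA tends to increase across a period and decrease down a group, though the pattern is less regular than for IE or radius.
All lie in period 5; the across-period trend (electron affinity increases left to right) applies, with the exception below.
Note the exception: Rb has a higher electron affinity than Sr, contrary to the simple trend — adding an electron to Sr (ns²) has to open a new, higher-energy np subshell, which is unfavourable.
Approximate values (kJ/mol): Rb 47, Sr 5, Sn 107, I 295.
The smallest electron affinity among these belongs to Sr.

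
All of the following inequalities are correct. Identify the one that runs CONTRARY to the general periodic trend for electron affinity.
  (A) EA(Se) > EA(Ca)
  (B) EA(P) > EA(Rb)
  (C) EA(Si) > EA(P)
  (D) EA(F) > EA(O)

(C)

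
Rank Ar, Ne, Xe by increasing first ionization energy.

Xe < Ar < Ne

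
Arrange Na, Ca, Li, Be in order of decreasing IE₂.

Li, Na, Be, Ca

After 1 electron has been removed, what remains? Na⁺ is the bare [Ne] core; Ca⁺ still has 1 valence electron; Li⁺ is the bare [He] core; Be⁺ still has 1 valence electron.
Breaking into a closed-shell core is much more expensive than removing a leftover valence electron — Na and Li have the largest IE_2 here.
Valence configurations: Ca⁺ [Ar]4s¹, Be⁺ [He]2s¹.
Tabulated IE_2 (kJ/mol): Na 4562, Ca 1145, Li 7298, Be 1757.
Hence IE_2: Ca < Be < Na < Li.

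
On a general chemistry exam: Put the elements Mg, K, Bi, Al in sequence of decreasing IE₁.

Mg is in period 3, group 2; Al is in period 3, group 13; K is in period 4, group 1; Bi is in period 6, group 15.
First ionization energy rises across a period (greater Z_eff holds electrons more tightly) and falls down a group (valence electrons are farther from the nucleus).
Neither a single period nor a single group — weigh both effects.
Al > K: relative to K, both the across-period and down-group shifts push Al's first ionization energy up.
Bi > Al: the two effects oppose for this pair; the across-period effect wins (703 vs 578 kJ/mol).
Mg > Bi: period and group pull opposite ways; the down-group shift dominates (738 vs 703 kJ/mol).
Note the exception: Mg has a higher first ionization energy than Al, contrary to the simple trend — Al's single 3p electron is easier to remove than one from Mg's filled 3s².
For reference (kJ/mol): Mg 738, Al 578, K 419, Bi 703.
So from highest to lowest: Mg > Bi > Al > K.

Mg > Bi > Al > K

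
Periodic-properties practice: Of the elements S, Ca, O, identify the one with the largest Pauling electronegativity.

O

O is in period 2, group 16; S is in period 3, group 16; Ca is in period 4, group 2.
EN rises left→right (higher Z_eff, smaller atoms) and falls top→bottom (larger, more shielded atoms).
Neither a single period nor a single group — weigh both effects.
S > Ca: both effects reinforce here, so S is clearly the higher of the two.
O > S: they share group 16; the group trend gives O the larger value.
Tabulated electronegativity (Pauling): O 3.44, S 2.58, Ca 1.00.
The largest Pauling electronegativity among these belongs to O.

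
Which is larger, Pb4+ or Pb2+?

Both ions have Z = 82 protons, but Pb4+ has lost more electrons, so its remaining electrons feel a larger effective nuclear charge per electron and are pulled in more tightly.
Higher positive charge → smaller ion, so Pb2+ > Pb4+.

Pb2+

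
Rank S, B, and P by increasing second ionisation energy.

IE_2 is the cost of taking one more electron from the +1 cation: S⁺ still has 5 valence electrons; B⁺ still has 2 valence electrons; P⁺ still has 4 valence electrons.
All are still removing valence electrons, so compare the +1 ions as you would atoms: IE_2 generally rises across a period (higher Z_eff) and falls down a group (larger shell), subject to the usual subshell exceptions.
Valence configurations: S⁺ [Ne]3s²3p³, B⁺ [He]2s², P⁺ [Ne]3s²3p².
The numbers (kJ/mol): S 2252, B 2427, P 1907.
Putting it together, IE_2: P < S < B.

P < S < B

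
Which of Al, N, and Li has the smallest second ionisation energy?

After 1 electron has been removed, what remains? Al⁺ still has 2 valence electrons; N⁺ still has 4 valence electrons; Li⁺ is the bare [He] core.
Core electrons are held far more tightly than valence electrons, so Li tops the IE_2 order.
Valence configurations: Al⁺ [Ne]3s², N⁺ [He]2s²2p².
Approximate IE_2 values (kJ/mol): Al 1817, N 2856, Li 7298.
So the second ionization energies run Al < N < Li.

Al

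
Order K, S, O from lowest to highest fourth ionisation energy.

S, K, O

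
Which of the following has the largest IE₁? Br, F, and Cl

IE₁ increases left→right with effective nuclear charge and decreases top→bottom as the valence shell moves farther out.
All are in group 17, so first ionization energy increases up the group.
The largest IE₁ among these belongs to F.

F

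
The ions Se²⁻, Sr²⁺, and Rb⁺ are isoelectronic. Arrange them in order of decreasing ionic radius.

Se²⁻, Rb⁺, Sr²⁺

All of these have 36 electrons, so size is governed by nuclear charge alone: the more protons, the stronger the pull on the same electron cloud, and the smaller the ion.
Nuclear charges: Sr²⁺ (Z=38), Rb⁺ (Z=37), Se²⁻ (Z=34).
Largest to smallest: Se²⁻ > Rb⁺ > Sr²⁺.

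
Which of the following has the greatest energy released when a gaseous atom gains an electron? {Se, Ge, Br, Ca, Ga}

Br

Ca is in period 4, group 2; Ga is in period 4, group 13; Ge is in period 4, group 14; Se is in period 4, group 16; Br is in period 4, group 17.
Adding an electron releases more energy for atoms nearer the top right (short of the noble gases).
All lie in period 4, so electron affinity increases left to right.
The greatest energy released when a gaseous atom gains an electron among these belongs to Br.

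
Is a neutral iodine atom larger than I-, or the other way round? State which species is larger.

I-

Forming I- adds 1 electron to I. More electron–electron repulsion in the same shell, with unchanged nuclear charge, lets the cloud expand.
An anion is larger than its parent atom: I- > I.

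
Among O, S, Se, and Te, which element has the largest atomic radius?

Te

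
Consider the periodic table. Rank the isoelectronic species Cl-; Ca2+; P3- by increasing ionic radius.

All of these have 18 electrons, so size is governed by nuclear charge alone: the more protons, the stronger the pull on the same electron cloud, and the smaller the ion.
Nuclear charges: Ca2+ (Z=20), Cl- (Z=17), P3- (Z=15).
Smallest to largest: Ca2+ < Cl- < P3-.

Ca2+ < Cl- < P3-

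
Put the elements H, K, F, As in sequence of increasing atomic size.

H, F, As, K

H is in period 1, group 1; F is in period 2, group 17; K is in period 4, group 1; As is in period 4, group 15.
Across a period the added protons contract the valence shell; down a group each new principal shell makes the atom larger.
These span different periods and groups, so the two trends combine.
F > H: the two effects oppose for this pair; the down-group effect wins (64 vs 32 pm).
As > F: relative to F, both the across-period and down-group shifts push As's atomic radius up.
K > As: K lies to the left of As in period 4, so the across-period effect alone puts K larger.
For reference (pm): H 32, F 64, K 196, As 121.
So from smallest to largest: H < F < As < K.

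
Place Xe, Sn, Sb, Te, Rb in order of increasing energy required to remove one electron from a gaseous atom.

Rb is in period 5, group 1; Sn is in period 5, group 14; Sb is in period 5, group 15; Te is in period 5, group 16; Xe is in period 5, group 18.
First ionization energy rises across a period (greater Z_eff holds electrons more tightly) and falls down a group (valence electrons are farther from the nucleus).
All lie in period 5, so first ionization energy increases left to right.
So from lowest to highest: Rb < Sn < Sb < Te < Xe.

Rb < Sn < Sb < Te < Xe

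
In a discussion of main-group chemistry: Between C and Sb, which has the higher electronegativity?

C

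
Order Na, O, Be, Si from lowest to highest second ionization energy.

After 1 electron has been removed, what remains? Na⁺ is the bare [Ne] core; O⁺ still has 5 valence electrons; Be⁺ still has 1 valence electron; Si⁺ still has 3 valence electrons.
Breaking into a closed-shell core is much more expensive than removing a leftover valence electron — Na has the largest IE_2 here.
Valence configurations: O⁺ [He]2s²2p³, Be⁺ [He]2s¹, Si⁺ [Ne]3s²3p¹.
Approximate IE_2 values (kJ/mol): Na 4562, O 3388, Be 1757, Si 1577.
Hence IE_2: Si < Be < O < Na.

Si < Be < O < Na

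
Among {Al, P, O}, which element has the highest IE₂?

IE_2 is the cost of taking one more electron from the +1 cation: Al⁺ still has 2 valence electrons; P⁺ still has 4 valence electrons; O⁺ still has 5 valence electrons.
All are still removing valence electrons, so compare the +1 ions as you would atoms: IE_2 generally rises across a period (higher Z_eff) and falls down a group (larger shell), subject to the usual subshell exceptions.
Valence configurations: Al⁺ [Ne]3s², P⁺ [Ne]3s²3p², O⁺ [He]2s²2p³.
Approximate IE_2 values (kJ/mol): Al 1817, P 1907, O 3388.
Hence IE_2: Al < P < O.

O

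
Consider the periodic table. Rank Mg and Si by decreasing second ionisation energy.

Si > Mg

After 1 electron has been removed, what remains? Mg⁺ still has 1 valence electron; Si⁺ still has 3 valence electrons.
All are still removing valence electrons, so compare the +1 ions as you would atoms: IE_2 generally rises across a period (higher Z_eff) and falls down a group (larger shell), subject to the usual subshell exceptions.
Valence configurations: Mg⁺ [Ne]3s¹, Si⁺ [Ne]3s²3p¹.
Tabulated IE_2 (kJ/mol): Mg 1451, Si 1577.
So the second ionization energies run Mg < Si.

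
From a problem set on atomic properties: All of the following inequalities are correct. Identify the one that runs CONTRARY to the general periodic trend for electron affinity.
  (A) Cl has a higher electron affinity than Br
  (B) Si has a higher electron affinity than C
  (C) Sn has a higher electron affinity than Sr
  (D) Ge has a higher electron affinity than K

(B)

The general trend: electron affinity increases across a period and decreases down a group.
(A) Cl (period 3, group 17) vs Br (period 4, group 17): the stated order agrees with the simple trend.
(B) Si (period 3, group 14) vs C (period 2, group 14): the stated order contradicts the simple trend.
(C) Sn (period 5, group 14) vs Sr (period 5, group 2): the stated order agrees with the simple trend.
(D) Ge (period 4, group 14) vs K (period 4, group 1): the stated order agrees with the simple trend.
The exception is (B): Si's larger, more diffuse 3p orbitals accept an added electron slightly more readily than C's compact 2p.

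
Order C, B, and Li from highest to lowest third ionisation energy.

The third ionization energy removes an electron from the +2 ion. For each element: C²⁺ still has 2 valence electrons; B²⁺ still has 1 valence electron; Li²⁺ is already 1 electron into the core.
Core electrons are held far more tightly than valence electrons, so Li tops the IE_3 order.
Valence configurations: C²⁺ [He]2s², B²⁺ [He]2s¹.
Tabulated IE_3 (kJ/mol): C 4620, B 3660, Li 11815.
Overall IE_3 order: B < C < Li.

Li > C > B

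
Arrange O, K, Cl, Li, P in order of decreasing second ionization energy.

Li > O > K > Cl > P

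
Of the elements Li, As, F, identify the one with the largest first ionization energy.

F

Li is in period 2, group 1; F is in period 2, group 17; As is in period 4, group 15.
Across a period the outer electron is held more tightly (higher IE₁); down a group it sits in a higher shell, more shielded, and comes off more easily.
These span different periods and groups, so the two trends combine.
As > Li: the two effects oppose for this pair; the across-period effect wins (947 vs 520 kJ/mol).
F > As: relative to As, both the across-period and down-group shifts push F's first ionization energy up.
Approximate values (kJ/mol): Li 520, F 1681, As 947.
The largest first ionization energy among these belongs to F.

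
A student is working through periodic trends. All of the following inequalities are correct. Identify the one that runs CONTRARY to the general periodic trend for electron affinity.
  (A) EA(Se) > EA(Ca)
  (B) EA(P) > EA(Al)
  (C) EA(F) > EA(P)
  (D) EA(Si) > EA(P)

(D)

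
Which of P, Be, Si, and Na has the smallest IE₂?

Si

Consider each +1 ion: P⁺ still has 4 valence electrons; Be⁺ still has 1 valence electron; Si⁺ still has 3 valence electrons; Na⁺ is the bare [Ne] core.
Breaking into a closed-shell core is much more expensive than removing a leftover valence electron — Na has the largest IE_2 here.
Valence configurations: P⁺ [Ne]3s²3p², Be⁺ [He]2s¹, Si⁺ [Ne]3s²3p¹.
Approximate IE_2 values (kJ/mol): P 1907, Be 1757, Si 1577, Na 4562.
Putting it together, IE_2: Si < Be < P < Na.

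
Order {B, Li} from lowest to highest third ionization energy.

B, Li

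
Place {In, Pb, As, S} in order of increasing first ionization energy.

S is in period 3, group 16; As is in period 4, group 15; In is in period 5, group 13; Pb is in period 6, group 14.
First ionization energy rises across a period (greater Z_eff holds electrons more tightly) and falls down a group (valence electrons are farther from the nucleus).
Here both period and group differ, so the two effects have to be weighed against each other.
Pb > In: period and group pull opposite ways; the across-period shift dominates (716 vs 558 kJ/mol).
As > Pb: both effects reinforce here, so As is clearly the higher of the two.
S > As: relative to As, both the across-period and down-group shifts push S's first ionization energy up.
Tabulated first ionization energy (kJ/mol): S 1000, As 947, In 558, Pb 716.
So from lowest to highest: In < Pb < As < S.

In < Pb < As < S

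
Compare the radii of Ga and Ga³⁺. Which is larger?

Ga

Forming Ga³⁺ removes 3 electrons from Ga. Fewer electrons for the same nuclear charge means less shielding and a higher Z_eff on the remaining electrons, and for main-group metals the entire outer shell is lost.
A cation is smaller than its parent atom: Ga³⁺ < Ga.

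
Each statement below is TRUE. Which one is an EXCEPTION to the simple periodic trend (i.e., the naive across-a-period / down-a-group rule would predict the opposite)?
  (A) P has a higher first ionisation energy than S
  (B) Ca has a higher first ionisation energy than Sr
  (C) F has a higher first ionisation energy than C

The general trend: first ionisation energy increases across a period and decreases down a group.
(A) P (period 3, group 15) vs S (period 3, group 16): the stated order contradicts the simple trend.
(B) Ca (period 4, group 2) vs Sr (period 5, group 2): the stated order agrees with the simple trend.
(C) F (period 2, group 17) vs C (period 2, group 14): the stated order agrees with the simple trend.
The exception is (A): S (3p⁴) ionizes more easily than half-filled P (3p³) because the paired 3p electron in S is pushed out by e⁻–e⁻ repulsion.

(A)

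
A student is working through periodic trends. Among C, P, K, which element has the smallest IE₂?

After 1 electron has been removed, what remains? C⁺ still has 3 valence electrons; P⁺ still has 4 valence electrons; K⁺ is the bare [Ar] core.
Pulling an electron out of a noble-gas core costs far more than removing a remaining valence electron, so K sits at the high end of IE_2.
Valence configurations: C⁺ [He]2s²2p¹, P⁺ [Ne]3s²3p².
Approximate IE_2 values (kJ/mol): C 2353, P 1907, K 3052.
Hence IE_2: P < C < K.

P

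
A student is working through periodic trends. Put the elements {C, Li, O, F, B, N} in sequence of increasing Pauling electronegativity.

Smaller atoms with higher effective nuclear charge are more electronegative.
All lie in period 2, so electronegativity increases left to right.
So from lowest to highest: Li < B < C < N < O < F.

Li < B < C < N < O < F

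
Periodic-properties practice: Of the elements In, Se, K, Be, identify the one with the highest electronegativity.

Se

Be is in period 2, group 2; K is in period 4, group 1; Se is in period 4, group 16; In is in period 5, group 13.
Smaller atoms with higher effective nuclear charge are more electronegative.
Here both period and group differ, so the two effects have to be weighed against each other.
Be > K: both effects reinforce here, so Be is clearly the higher of the two.
In > Be: the two effects oppose for this pair; the across-period effect wins (1.78 vs 1.57).
Se > In: both effects reinforce here, so Se is clearly the higher of the two.
For reference (Pauling): Be 1.57, K 0.82, Se 2.55, In 1.78.
The highest electronegativity among these belongs to Se.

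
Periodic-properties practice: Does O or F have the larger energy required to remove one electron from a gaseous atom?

F

Across a period the outer electron is held more tightly (higher IE₁); down a group it sits in a higher shell, more shielded, and comes off more easily.
All lie in period 2, so first ionization energy increases left to right.
So F has the larger energy required to remove one electron from a gaseous atom (F > O).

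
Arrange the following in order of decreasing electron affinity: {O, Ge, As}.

O > Ge > As

O is in period 2, group 16; Ge is in period 4, group 14; As is in period 4, group 15.
Electron affinity generally becomes more exothermic across a period toward the halogens and less exothermic down a group.
Here both period and group differ, so the two effects have to be weighed against each other.
Ge > As: this pair runs against the simple trend — see the exception note.
O > Ge: both effects reinforce here, so O is clearly the higher of the two.
Note the exception: Ge has a higher electron affinity than As, contrary to the simple trend — adding an electron to As's half-filled 4p³ is unfavourable, so Ge (4p²) has the more exothermic EA.
Tabulated electron affinity (kJ/mol): O 141, Ge 119, As 78.
So from highest to lowest: O > Ge > As.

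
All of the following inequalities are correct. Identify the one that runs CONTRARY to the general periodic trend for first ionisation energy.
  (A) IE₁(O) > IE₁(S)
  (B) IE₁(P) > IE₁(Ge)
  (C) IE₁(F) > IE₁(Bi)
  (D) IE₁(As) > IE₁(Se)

The general trend: first ionisation energy increases across a period and decreases down a group.
(A) O (period 2, group 16) vs S (period 3, group 16): the stated order agrees with the simple trend.
(B) P (period 3, group 15) vs Ge (period 4, group 14): the stated order agrees with the simple trend.
(C) F (period 2, group 17) vs Bi (period 6, group 15): the stated order agrees with the simple trend.
(D) As (period 4, group 15) vs Se (period 4, group 16): the stated order contradicts the simple trend.
The exception is (D): Se (4p⁴) ionizes more easily than half-filled As (4p³).

(D)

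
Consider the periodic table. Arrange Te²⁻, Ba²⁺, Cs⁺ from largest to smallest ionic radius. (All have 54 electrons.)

Te²⁻, Cs⁺, Ba²⁺

All of these have 54 electrons, so size is governed by nuclear charge alone: the more protons, the stronger the pull on the same electron cloud, and the smaller the ion.
Nuclear charges: Ba²⁺ (Z=56), Cs⁺ (Z=55), Te²⁻ (Z=52).
Largest to smallest: Te²⁻ > Cs⁺ > Ba²⁺.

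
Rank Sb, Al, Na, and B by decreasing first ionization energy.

Sb, B, Al, Na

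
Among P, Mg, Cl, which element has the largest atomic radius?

Mg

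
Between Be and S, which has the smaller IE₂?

Be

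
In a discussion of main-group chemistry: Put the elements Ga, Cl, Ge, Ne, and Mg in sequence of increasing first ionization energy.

Ga < Mg < Ge < Cl < Ne

Ne is in period 2, group 18; Mg is in period 3, group 2; Cl is in period 3, group 17; Ga is in period 4, group 13; Ge is in period 4, group 14.
Removing the outermost electron gets harder across a period and easier down a group.
Neither a single period nor a single group — weigh both effects.
Mg > Ga: period and group pull opposite ways; the down-group shift dominates (738 vs 579 kJ/mol).
Ge > Mg: period and group pull opposite ways; the across-period shift dominates (762 vs 738 kJ/mol).
Cl > Ge: relative to Ge, both the across-period and down-group shifts push Cl's first ionization energy up.
Ne > Cl: both effects reinforce here, so Ne is clearly the higher of the two.
For reference (kJ/mol): Ne 2081, Mg 738, Cl 1251, Ga 579, Ge 762.
So from lowest to highest: Ga < Mg < Ge < Cl < Ne.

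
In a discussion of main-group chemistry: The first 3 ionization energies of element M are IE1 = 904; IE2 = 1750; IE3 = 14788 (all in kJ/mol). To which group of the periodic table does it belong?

Look for the largest jump between consecutive ionization energies: IE3/IE2 ≈ 8.5, far larger than any earlier ratio.
That jump marks the point where a core electron is being removed. So the atom has 2 valence electrons.
A main-group element with 2 valence electrons is in group 2.

Group 2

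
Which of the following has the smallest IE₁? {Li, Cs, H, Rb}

H is in period 1, group 1; Li is in period 2, group 1; Rb is in period 5, group 1; Cs is in period 6, group 1.
First ionization energy rises across a period (greater Z_eff holds electrons more tightly) and falls down a group (valence electrons are farther from the nucleus).
All are in group 1, so first ionization energy increases up the group.
The smallest IE₁ among these belongs to Cs.

Cs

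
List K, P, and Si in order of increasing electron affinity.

K < P < Si

Si is in period 3, group 14; P is in period 3, group 15; K is in period 4, group 1.
EA tends to increase across a period and decrease down a group, though the pattern is less regular than for IE or radius.
Neither a single period nor a single group — weigh both effects.
P > K: both effects reinforce here, so P is clearly the higher of the two.
Si > P: this pair runs against the simple trend — see the exception note.
Note the exception: Si has a higher electron affinity than P, contrary to the simple trend — adding an electron to P's half-filled 3p³ is unfavourable, so Si (3p²) has the more exothermic EA.
Tabulated electron affinity (kJ/mol): Si 134, P 72, K 48.
So from lowest to highest: K < P < Si.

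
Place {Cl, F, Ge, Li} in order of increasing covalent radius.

Atomic radius shrinks across a period as nuclear charge pulls the same shell inward, and grows down a group as new shells are added.
Neither a single period nor a single group — weigh both effects.
Cl > F: they share group 17; the group trend gives Cl the larger value.
Ge > Cl: both effects reinforce here, so Ge is clearly the larger of the two.
Li > Ge: period and group pull opposite ways; the across-period shift dominates (133 vs 121 pm).
Approximate values (pm): Li 133, F 64, Cl 99, Ge 121.
So from smallest to largest: F < Cl < Ge < Li.

F < Cl < Ge < Li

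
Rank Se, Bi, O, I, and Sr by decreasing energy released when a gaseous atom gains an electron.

I > Se > O > Bi > Sr

O is in period 2, group 16; Se is in period 4, group 16; Sr is in period 5, group 2; I is in period 5, group 17; Bi is in period 6, group 15.
Electron affinity generally becomes more exothermic across a period toward the halogens and less exothermic down a group.
These span different periods and groups, so the two trends combine.
Bi > Sr: period and group pull opposite ways; the across-period shift dominates (91 vs 5 kJ/mol).
O > Bi: both effects reinforce here, so O is clearly the higher of the two.
Se > O: this pair runs against the simple trend — see the exception note.
I > Se: the two effects oppose for this pair; the across-period effect wins (295 vs 195 kJ/mol).
Note the exception: Se has a higher electron affinity than O, contrary to the simple trend — O's compact 2p subshell gives strong electron–electron repulsion on the added electron.
Approximate values (kJ/mol): O 141, Se 195, Sr 5, I 295, Bi 91.
So from highest to lowest: I > Se > O > Bi > Sr.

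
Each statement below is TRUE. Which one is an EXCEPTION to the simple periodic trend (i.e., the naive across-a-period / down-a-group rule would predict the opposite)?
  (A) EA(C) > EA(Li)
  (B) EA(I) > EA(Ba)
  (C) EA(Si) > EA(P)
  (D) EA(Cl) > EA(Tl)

(C)

The general trend: electron affinity increases across a period and decreases down a group.
(A) C (period 2, group 14) vs Li (period 2, group 1): the stated order agrees with the simple trend.
(B) I (period 5, group 17) vs Ba (period 6, group 2): the stated order agrees with the simple trend.
(C) Si (period 3, group 14) vs P (period 3, group 15): the stated order contradicts the simple trend.
(D) Cl (period 3, group 17) vs Tl (period 6, group 13): the stated order agrees with the simple trend.
The exception is (C): adding an electron to P's half-filled 3p³ is unfavourable, so Si (3p²) has the more exothermic EA.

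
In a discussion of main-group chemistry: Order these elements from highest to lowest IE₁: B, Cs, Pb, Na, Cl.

Cl > B > Pb > Na > Cs

First ionization energy rises across a period (greater Z_eff holds electrons more tightly) and falls down a group (valence electrons are farther from the nucleus).
Neither a single period nor a single group — weigh both effects.
Na > Cs: they share group 1; the group trend gives Na the larger value.
Pb > Na: the two effects oppose for this pair; the across-period effect wins (716 vs 496 kJ/mol).
B > Pb: period and group pull opposite ways; the down-group shift dominates (801 vs 716 kJ/mol).
Cl > B: period and group pull opposite ways; the across-period shift dominates (1251 vs 801 kJ/mol).
Tabulated first ionization energy (kJ/mol): B 801, Na 496, Cl 1251, Cs 376, Pb 716.
So from highest to lowest: Cl > B > Pb > Na > Cs.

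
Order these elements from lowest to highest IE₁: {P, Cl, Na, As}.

Na < As < P < Cl

First ionization energy rises across a period (greater Z_eff holds electrons more tightly) and falls down a group (valence electrons are farther from the nucleus).
Here both period and group differ, so the two effects have to be weighed against each other.
As > Na: the two effects oppose for this pair; the across-period effect wins (947 vs 496 kJ/mol).
P > As: they share group 15; the group trend gives P the larger value.
Cl > P: both are in period 3; the period trend gives Cl the larger value.
For reference (kJ/mol): Na 496, P 1012, Cl 1251, As 947.
So from lowest to highest: Na < As < P < Cl.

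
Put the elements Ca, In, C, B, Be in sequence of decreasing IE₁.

IE₁ increases left→right with effective nuclear charge and decreases top→bottom as the valence shell moves farther out.
These span different periods and groups, so the two trends combine.
Ca > In: the two effects oppose for this pair; the down-group effect wins (590 vs 558 kJ/mol).
B > Ca: both effects reinforce here, so B is clearly the higher of the two.
Be > B: this pair runs against the simple trend — see the exception note.
C > Be: C lies to the right of Be in period 2, so the across-period effect alone puts C higher.
Note the exception: Be has a higher first ionization energy than B, contrary to the simple trend — removing B's lone 2p electron is easier than breaking Be's filled 2s².
Approximate values (kJ/mol): Be 900, B 801, C 1086, Ca 590, In 558.
So from highest to lowest: C > Be > B > Ca > In.

C, Be, B, Ca, In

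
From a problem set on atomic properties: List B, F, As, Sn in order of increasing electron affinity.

B is in period 2, group 13; F is in period 2, group 17; As is in period 4, group 15; Sn is in period 5, group 14.
EA tends to increase across a period and decrease down a group, though the pattern is less regular than for IE or radius.
Neither a single period nor a single group — weigh both effects.
As > B: period and group pull opposite ways; the across-period shift dominates (78 vs 27 kJ/mol).
Sn > As: this pair runs against the simple trend — see the exception note.
F > Sn: both effects reinforce here, so F is clearly the higher of the two.
Note the exception: Sn has a higher electron affinity than As, contrary to the simple trend — adding an electron to As's half-filled np³ subshell costs electron-pairing energy.
Approximate values (kJ/mol): B 27, F 328, As 78, Sn 107.
So from lowest to highest: B < As < Sn < F.

B, As, Sn, F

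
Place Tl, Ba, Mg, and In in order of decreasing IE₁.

Mg is in period 3, group 2; In is in period 5, group 13; Ba is in period 6, group 2; Tl is in period 6, group 13.
Across a period the outer electron is held more tightly (higher IE₁); down a group it sits in a higher shell, more shielded, and comes off more easily.
Neither a single period nor a single group — weigh both effects.
In > Ba: both effects reinforce here, so In is clearly the higher of the two.
Tl > In: this pair runs against the simple trend — see the exception note.
Mg > Tl: the two effects oppose for this pair; the down-group effect wins (738 vs 589 kJ/mol).
Note the exception: Tl has a higher first ionization energy than In, contrary to the simple trend — relativistic 6s stabilisation and poor 4f/5d shielding distort the trend for the heavy p-block elements.
For reference (kJ/mol): Mg 738, In 558, Ba 503, Tl 589.
So from highest to lowest: Mg > Tl > In > Ba.

Mg > Tl > In > Ba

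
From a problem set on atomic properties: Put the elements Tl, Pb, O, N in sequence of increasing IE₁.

IE₁ increases left→right with effective nuclear charge and decreases top→bottom as the valence shell moves farther out.
These span different periods and groups, so the two trends combine.
Pb > Tl: both are in period 6; the period trend gives Pb the larger value.
O > Pb: relative to Pb, both the across-period and down-group shifts push O's first ionization energy up.
N > O: this pair runs against the simple trend — see the exception note.
Note the exception: N has a higher first ionization energy than O, contrary to the simple trend — pairing an electron in O's 2p⁴ costs repulsion energy, so O ionizes more easily than half-filled N (2p³).
Approximate values (kJ/mol): N 1402, O 1314, Tl 589, Pb 716.
So from lowest to highest: Tl < Pb < O < N.

Tl < Pb < O < N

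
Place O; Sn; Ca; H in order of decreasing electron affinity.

H is in period 1, group 1; O is in period 2, group 16; Ca is in period 4, group 2; Sn is in period 5, group 14.
Electron affinity generally becomes more exothermic across a period toward the halogens and less exothermic down a group.
These span different periods and groups, so the two trends combine.
H > Ca: period and group pull opposite ways; the down-group shift dominates (73 vs 2 kJ/mol).
Sn > H: the two effects oppose for this pair; the across-period effect wins (107 vs 73 kJ/mol).
O > Sn: both effects reinforce here, so O is clearly the higher of the two.
For reference (kJ/mol): H 73, O 141, Ca 2, Sn 107.
So from highest to lowest: O > Sn > H > Ca.

O > Sn > H > Ca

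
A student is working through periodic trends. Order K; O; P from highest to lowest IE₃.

O, K, P

After 2 electrons have been removed, what remains? K²⁺ is already 1 electron into the core; O²⁺ still has 4 valence electrons; P²⁺ still has 3 valence electrons.
Usually core removal costs more than valence removal, but here the competition is close: a tightly held n=2 valence electron can cost more to remove than an n=3 core electron, so the actual values have to decide it.
Valence configurations: O²⁺ [He]2s²2p², P²⁺ [Ne]3s²3p¹.
The numbers (kJ/mol): K 4420, O 5300, P 2914.
So the third ionization energies run P < K < O.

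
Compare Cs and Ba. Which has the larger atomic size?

Cs

Cs is in period 6, group 1; Ba is in period 6, group 2.
Across a period the added protons contract the valence shell; down a group each new principal shell makes the atom larger.
All lie in period 6, so atomic radius increases right to left.
So Cs has the larger atomic size (Cs > Ba).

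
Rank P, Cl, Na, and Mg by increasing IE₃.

P, Cl, Na, Mg

The third ionization energy removes an electron from the +2 ion. For each element: P²⁺ still has 3 valence electrons; Cl²⁺ still has 5 valence electrons; Na²⁺ is already 1 electron into the core; Mg²⁺ is the bare [Ne] core.
Core electrons are held far more tightly than valence electrons, so Na and Mg top the IE_3 order.
Valence configurations: P²⁺ [Ne]3s²3p¹, Cl²⁺ [Ne]3s²3p³.
Approximate IE_3 values (kJ/mol): P 2914, Cl 3822, Na 6910, Mg 7733.
Putting it together, IE_3: P < Cl < Na < Mg.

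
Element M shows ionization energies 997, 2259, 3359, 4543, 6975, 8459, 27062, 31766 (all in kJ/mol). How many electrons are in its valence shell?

Look for the largest jump between consecutive ionization energies: IE7/IE6 ≈ 3.2, far larger than any earlier ratio.
That jump marks the point where a core electron is being removed. So the atom has 6 valence electrons.

6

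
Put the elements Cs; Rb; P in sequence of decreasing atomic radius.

Cs > Rb > P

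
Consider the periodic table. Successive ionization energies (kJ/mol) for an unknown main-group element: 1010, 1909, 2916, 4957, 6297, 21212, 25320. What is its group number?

Look for the largest jump between consecutive ionization energies: IE6/IE5 ≈ 3.4, far larger than any earlier ratio.
That jump marks the point where a core electron is being removed. So the atom has 5 valence electrons.
A main-group element with 5 valence electrons is in group 15.

Group 15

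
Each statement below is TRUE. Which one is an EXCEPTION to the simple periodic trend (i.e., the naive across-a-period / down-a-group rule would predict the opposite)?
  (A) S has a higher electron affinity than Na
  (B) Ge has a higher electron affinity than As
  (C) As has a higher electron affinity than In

The general trend: electron affinity increases across a period and decreases down a group.
(A) S (period 3, group 16) vs Na (period 3, group 1): the stated order agrees with the simple trend.
(B) Ge (period 4, group 14) vs As (period 4, group 15): the stated order contradicts the simple trend.
(C) As (period 4, group 15) vs In (period 5, group 13): the stated order agrees with the simple trend.
The exception is (B): adding an electron to As's half-filled 4p³ is unfavourable, so Ge (4p²) has the more exothermic EA.

(B)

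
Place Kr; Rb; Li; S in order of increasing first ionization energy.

Li is in period 2, group 1; S is in period 3, group 16; Kr is in period 4, group 18; Rb is in period 5, group 1.
First ionization energy rises across a period (greater Z_eff holds electrons more tightly) and falls down a group (valence electrons are farther from the nucleus).
Here both period and group differ, so the two effects have to be weighed against each other.
Li > Rb: they share group 1; the group trend gives Li the larger value.
S > Li: the two effects oppose for this pair; the across-period effect wins (1000 vs 520 kJ/mol).
Kr > S: period and group pull opposite ways; the across-period shift dominates (1351 vs 1000 kJ/mol).
Approximate values (kJ/mol): Li 520, S 1000, Kr 1351, Rb 403.
So from lowest to highest: Rb < Li < S < Kr.

Rb < Li < S < Kr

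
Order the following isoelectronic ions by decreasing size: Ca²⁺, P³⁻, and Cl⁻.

P³⁻, Cl⁻, Ca²⁺

All of these have 18 electrons, so size is governed by nuclear charge alone: the more protons, the stronger the pull on the same electron cloud, and the smaller the ion.
Nuclear charges: Ca²⁺ (Z=20), Cl⁻ (Z=17), P³⁻ (Z=15).
Largest to smallest: P³⁻ > Cl⁻ > Ca²⁺.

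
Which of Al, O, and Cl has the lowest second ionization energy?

Al

IE_2 is the cost of taking one more electron from the +1 cation: Al⁺ still has 2 valence electrons; O⁺ still has 5 valence electrons; Cl⁺ still has 6 valence electrons.
All are still removing valence electrons, so compare the +1 ions as you would atoms: IE_2 generally rises across a period (higher Z_eff) and falls down a group (larger shell), subject to the usual subshell exceptions.
Valence configurations: Al⁺ [Ne]3s², O⁺ [He]2s²2p³, Cl⁺ [Ne]3s²3p⁴.
Tabulated IE_2 (kJ/mol): Al 1817, O 3388, Cl 2298.
So the second ionization energies run Al < Cl < O.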